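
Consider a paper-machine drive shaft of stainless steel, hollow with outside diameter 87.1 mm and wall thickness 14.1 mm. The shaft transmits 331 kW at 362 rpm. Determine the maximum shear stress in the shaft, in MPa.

85.1 MPa

ω = 2π·362/60 = 37.91 rad/s, so T = P/ω = 331×10³ / 37.91 = 8732 N·m.
J = π(d_o⁴ − d_i⁴)/32 = π(0.0871⁴ − 0.0589⁴)/32 = 4.469×10^-6 m⁴.
τ_max = T·r/J = 8732 × 0.0435 / 4.469×10^-6 = 8.509×10^7 Pa.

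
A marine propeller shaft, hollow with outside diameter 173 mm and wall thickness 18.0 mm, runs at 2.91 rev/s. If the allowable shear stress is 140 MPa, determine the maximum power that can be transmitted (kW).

1580 kW

J = π(d_o⁴ − d_i⁴)/32 = π(0.173⁴ − 0.137⁴)/32 = 5.336×10^-5 m⁴.
T_max = τ_allow·J/r = 1.40×10^8 × 5.336×10^-5 / 0.0865 = 86350 N·m.
ω = 2π·2.91 = 18.28 rad/s, so P_max = T_max·ω = 1.579×10^6 W.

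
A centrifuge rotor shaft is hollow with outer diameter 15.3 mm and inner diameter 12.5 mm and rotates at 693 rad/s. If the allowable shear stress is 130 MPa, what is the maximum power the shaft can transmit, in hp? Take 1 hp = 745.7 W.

J = π(d_o⁴ − d_i⁴)/32 = π(0.0153⁴ − 0.0125⁴)/32 = 2.983×10^-9 m⁴.
T_max = τ_allow·J/r = 1.30×10^8 × 2.983×10^-9 / 0.00765 = 50.69 N·m.
ω = 693 rad/s, so P_max = T_max·ω = 3.513×10^4 W.

47.1 hp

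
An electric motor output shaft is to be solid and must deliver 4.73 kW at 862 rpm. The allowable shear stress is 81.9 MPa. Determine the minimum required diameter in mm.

ω = 2π·862/60 = 90.27 rad/s, so T = P/ω = 4.73×10³ / 90.27 = 52.40 N·m.
For a solid shaft τ_max = 16T/(πd³), so d = (16T/(π τ_allow))^(1/3) = (16·52.40/(π·8.19×10^7))^(1/3) = 0.01483 m.

14.8 mm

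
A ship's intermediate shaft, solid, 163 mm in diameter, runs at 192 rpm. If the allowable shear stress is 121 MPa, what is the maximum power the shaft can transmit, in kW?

J = πd⁴/32 = π(0.163)⁴/32 = 6.930×10^-5 m⁴.
T_max = τ_allow·J/r = 1.21×10^8 × 6.930×10^-5 / 0.0815 = 102900 N·m.
ω = 2π·192/60 = 20.11 rad/s, so P_max = T_max·ω = 2.069×10^6 W.

2070 kW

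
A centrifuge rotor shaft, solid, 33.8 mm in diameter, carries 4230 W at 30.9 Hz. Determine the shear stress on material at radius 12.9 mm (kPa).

2190 kPa

ω = 2π·30.9 = 194.2 rad/s, so T = P/ω = 4230 / 194.2 = 21.79 N·m.
J = πd⁴/32 = π(0.0338)⁴/32 = 1.281×10^-7 m⁴.
Shear stress varies linearly with radius: τ = T·r/J = 21.79 × 0.0129 / 1.281×10^-7 = 2.193×10^6 Pa.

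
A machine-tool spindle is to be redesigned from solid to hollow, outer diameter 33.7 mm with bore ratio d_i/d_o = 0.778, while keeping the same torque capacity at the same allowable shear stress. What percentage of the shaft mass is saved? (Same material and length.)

46.5 %

Equal τ_max and T ⇒ the solid shaft needs d_s³ = d_o³(1−k⁴), so d_s = 33.7·(1−0.778⁴)^(1/3) = 28.95 mm.
Area ratio A_h/A_s = d_o²(1−k²)/d_s² = (1−k²)/(1−k⁴)^(2/3) = 0.5350.
Mass saving = 1 − 0.5350 = 46.5 %.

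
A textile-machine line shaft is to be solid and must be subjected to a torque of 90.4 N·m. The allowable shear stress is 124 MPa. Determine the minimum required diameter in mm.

For a solid shaft τ_max = 16T/(πd³), so d = (16T/(π τ_allow))^(1/3) = (16·90.40/(π·1.24×10^8))^(1/3) = 0.01548 m.

15.5 mm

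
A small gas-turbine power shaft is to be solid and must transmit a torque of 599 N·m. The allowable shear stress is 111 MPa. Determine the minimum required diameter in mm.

For a solid shaft τ_max = 16T/(πd³), so d = (16T/(π τ_allow))^(1/3) = (16·599.0/(π·1.11×10^8))^(1/3) = 0.03018 m.

30.2 mm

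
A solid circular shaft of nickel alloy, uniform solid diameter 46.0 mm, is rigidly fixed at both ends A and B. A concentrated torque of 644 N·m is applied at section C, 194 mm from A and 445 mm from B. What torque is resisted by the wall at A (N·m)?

448 N·m

With uniform GJ and both ends fixed, compatibility θ_AC = θ_CB gives T_A·a = T_B·b, together with T_A + T_B = T₀.
T_A = T₀·b/(a+b) = 644.0·445/639.0 = 448.5 N·m; T_B = 195.5 N·m.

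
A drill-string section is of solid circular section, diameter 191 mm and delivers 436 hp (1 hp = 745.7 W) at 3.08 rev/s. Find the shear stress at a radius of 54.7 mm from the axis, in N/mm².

ω = 2π·3.08 = 19.35 rad/s, so T = P/ω = 436×745.7 / 19.35 = 16800 N·m.
J = πd⁴/32 = π(0.191)⁴/32 = 1.307×10^-4 m⁴.
Shear stress varies linearly with radius: τ = T·r/J = 16800 × 0.0547 / 1.307×10^-4 = 7.034×10^6 Pa.

7.03 N/mm²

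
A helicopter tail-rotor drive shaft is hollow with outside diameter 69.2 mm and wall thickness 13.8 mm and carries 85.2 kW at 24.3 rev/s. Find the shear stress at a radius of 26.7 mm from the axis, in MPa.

ω = 2π·24.3 = 152.7 rad/s, so T = P/ω = 85.2×10³ / 152.7 = 558.0 N·m.
J = π(d_o⁴ − d_i⁴)/32 = π(0.0692⁴ − 0.0416⁴)/32 = 1.957×10^-6 m⁴.
Shear stress varies linearly with radius: τ = T·r/J = 558.0 × 0.0267 / 1.957×10^-6 = 7.612×10^6 Pa.

7.61 MPa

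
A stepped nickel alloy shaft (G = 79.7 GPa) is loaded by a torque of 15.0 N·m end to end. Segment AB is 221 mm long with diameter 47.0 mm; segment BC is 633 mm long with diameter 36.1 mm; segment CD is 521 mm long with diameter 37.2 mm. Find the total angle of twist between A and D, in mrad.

1.32 mrad

J_AB = π(0.0470)⁴/32 = 4.79×10^-7 m⁴; J_BC = π(0.0361)⁴/32 = 1.67×10^-7 m⁴; J_CD = π(0.0372)⁴/32 = 1.88×10^-7 m⁴.
θ = (T/G)·Σ L_i/J_i = (15.00/79.7×10⁹)·(0.221/4.79×10^-7 + 0.633/1.67×10^-7 + 0.521/1.88×10^-7) = 1.323×10^-3 rad.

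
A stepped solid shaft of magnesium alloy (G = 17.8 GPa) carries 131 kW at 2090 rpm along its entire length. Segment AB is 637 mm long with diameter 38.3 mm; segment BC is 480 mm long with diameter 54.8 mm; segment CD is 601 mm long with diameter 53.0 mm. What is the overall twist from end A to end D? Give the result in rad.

0.146 rad

ω = 2π·2090/60 = 218.9 rad/s, so T = P/ω = 131×10³ / 218.9 = 598.5 N·m.
J_AB = π(0.0383)⁴/32 = 2.11×10^-7 m⁴; J_BC = π(0.0548)⁴/32 = 8.85×10^-7 m⁴; J_CD = π(0.0530)⁴/32 = 7.75×10^-7 m⁴.
θ = (T/G)·Σ L_i/J_i = (598.5/17.8×10⁹)·(0.637/2.11×10^-7 + 0.480/8.85×10^-7 + 0.601/7.75×10^-7) = 0.1457 rad.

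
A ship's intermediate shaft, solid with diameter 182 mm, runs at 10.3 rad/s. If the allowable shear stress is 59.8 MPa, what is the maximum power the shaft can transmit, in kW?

729 kW

J = πd⁴/32 = π(0.182)⁴/32 = 1.077×10^-4 m⁴.
T_max = τ_allow·J/r = 5.98×10^7 × 1.077×10^-4 / 0.0910 = 70790 N·m.
ω = 10.3 rad/s, so P_max = T_max·ω = 7.291×10^5 W.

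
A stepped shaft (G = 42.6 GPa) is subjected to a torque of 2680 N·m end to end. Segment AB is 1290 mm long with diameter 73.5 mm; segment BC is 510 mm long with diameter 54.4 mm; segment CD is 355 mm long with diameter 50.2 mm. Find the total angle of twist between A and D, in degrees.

J_AB = π(0.0735)⁴/32 = 2.87×10^-6 m⁴; J_BC = π(0.0544)⁴/32 = 8.60×10^-7 m⁴; J_CD = π(0.0502)⁴/32 = 6.23×10^-7 m⁴.
θ = (T/G)·Σ L_i/J_i = (2680/42.6×10⁹)·(1.29/2.87×10^-6 + 0.510/8.60×10^-7 + 0.355/6.23×10^-7) = 0.1015 rad.

5.81°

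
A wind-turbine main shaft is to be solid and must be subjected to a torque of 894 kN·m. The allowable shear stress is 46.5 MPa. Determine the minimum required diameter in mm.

461 mm

For a solid shaft τ_max = 16T/(πd³), so d = (16T/(π τ_allow))^(1/3) = (16·894000/(π·4.65×10^7))^(1/3) = 0.4609 m.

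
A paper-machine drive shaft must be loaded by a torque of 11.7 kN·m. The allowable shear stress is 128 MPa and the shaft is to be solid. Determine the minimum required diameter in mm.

For a solid shaft τ_max = 16T/(πd³), so d = (16T/(π τ_allow))^(1/3) = (16·11700/(π·1.28×10^8))^(1/3) = 0.07750 m.

77.5 mm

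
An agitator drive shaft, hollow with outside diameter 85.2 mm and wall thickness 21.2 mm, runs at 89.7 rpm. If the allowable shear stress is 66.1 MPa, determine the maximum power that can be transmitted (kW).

70.6 kW

J = π(d_o⁴ − d_i⁴)/32 = π(0.0852⁴ − 0.0428⁴)/32 = 4.844×10^-6 m⁴.
T_max = τ_allow·J/r = 6.61×10^7 × 4.844×10^-6 / 0.0426 = 7516 N·m.
ω = 2π·89.7/60 = 9.393 rad/s, so P_max = T_max·ω = 7.060×10^4 W.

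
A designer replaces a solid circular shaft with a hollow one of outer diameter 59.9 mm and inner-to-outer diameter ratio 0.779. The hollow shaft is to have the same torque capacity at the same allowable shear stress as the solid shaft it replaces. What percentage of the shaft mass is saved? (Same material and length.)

46.6 %

Equal τ_max and T ⇒ the solid shaft needs d_s³ = d_o³(1−k⁴), so d_s = 59.9·(1−0.779⁴)^(1/3) = 51.40 mm.
Area ratio A_h/A_s = d_o²(1−k²)/d_s² = (1−k²)/(1−k⁴)^(2/3) = 0.5340.
Mass saving = 1 − 0.5340 = 46.6 %.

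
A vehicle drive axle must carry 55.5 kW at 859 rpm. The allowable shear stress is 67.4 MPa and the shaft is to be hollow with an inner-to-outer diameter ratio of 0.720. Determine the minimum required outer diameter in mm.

39.9 mm

ω = 2π·859/60 = 89.95 rad/s, so T = P/ω = 55.5×10³ / 89.95 = 617.0 N·m.
For a hollow shaft with d_i/d_o = 0.720: τ_max = 16T/(π d_o³ (1−k⁴)), so d_o = [16T/(π τ_allow (1−k⁴))]^(1/3) = [16·617.0/(π·6.74×10^7·0.7313)]^(1/3) = 0.03995 m.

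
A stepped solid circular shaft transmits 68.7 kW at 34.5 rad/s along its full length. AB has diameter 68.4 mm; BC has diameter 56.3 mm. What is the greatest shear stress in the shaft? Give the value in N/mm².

56.8 N/mm²

ω = 34.5 rad/s, so T = P/ω = 68.7×10³ / 34.50 = 1991 N·m.
Under the same torque, τ_max = 16T/(πd³) is largest where d is smallest — segment BC (d = 56.3 mm).
τ_max = 16·1991/(π·(0.0563)³) = 5.683×10^7 Pa.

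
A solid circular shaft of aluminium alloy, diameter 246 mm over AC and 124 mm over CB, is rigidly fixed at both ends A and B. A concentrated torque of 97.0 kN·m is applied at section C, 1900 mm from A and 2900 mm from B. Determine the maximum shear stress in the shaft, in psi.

Compatibility: T_A·a/J_AC = T_B·b/J_CB with T_A + T_B = T₀.
J_AC = 3.60×10^-4 m⁴, J_CB = 2.32×10^-5 m⁴, so T_A = T₀·(J_AC/a)/((J_AC/a)+(J_CB/b)) = 93060 N·m, T_B = 3936 N·m.
τ in each portion: τ_AC = 3.18×10^7 Pa, τ_CB = 1.05×10^7 Pa; maximum is in AC.
τ_max = T_AC·r/J = 93060·0.123/3.60×10^-4 = 3.184×10^7 Pa.

4620 psi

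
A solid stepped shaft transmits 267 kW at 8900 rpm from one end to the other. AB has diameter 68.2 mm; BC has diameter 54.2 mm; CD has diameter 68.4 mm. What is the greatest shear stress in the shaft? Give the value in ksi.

ω = 2π·8900/60 = 932.0 rad/s, so T = P/ω = 267×10³ / 932.0 = 286.5 N·m.
Under the same torque, τ_max = 16T/(πd³) is largest where d is smallest — segment BC (d = 54.2 mm).
τ_max = 16·286.5/(π·(0.0542)³) = 9.164×10^6 Pa.

1.33 ksi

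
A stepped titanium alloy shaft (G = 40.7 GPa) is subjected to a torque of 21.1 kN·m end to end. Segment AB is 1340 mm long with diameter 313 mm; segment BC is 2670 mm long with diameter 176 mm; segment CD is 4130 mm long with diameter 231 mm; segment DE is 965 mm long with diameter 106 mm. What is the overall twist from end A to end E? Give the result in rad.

J_AB = π(0.313)⁴/32 = 9.42×10^-4 m⁴; J_BC = π(0.176)⁴/32 = 9.42×10^-5 m⁴; J_CD = π(0.231)⁴/32 = 2.80×10^-4 m⁴; J_DE = π(0.106)⁴/32 = 1.24×10^-5 m⁴.
θ = (T/G)·Σ L_i/J_i = (21100/40.7×10⁹)·(1.34/9.42×10^-4 + 2.67/9.42×10^-5 + 4.13/2.80×10^-4 + 0.965/1.24×10^-5) = 0.06345 rad.

0.0635 rad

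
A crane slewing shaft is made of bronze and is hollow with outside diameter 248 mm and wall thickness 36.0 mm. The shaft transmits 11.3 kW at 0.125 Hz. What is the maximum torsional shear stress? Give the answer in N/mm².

6.44 N/mm²

ω = 2π·0.125 = 0.7854 rad/s, so T = P/ω = 11.3×10³ / 0.7854 = 14390 N·m.
J = π(d_o⁴ − d_i⁴)/32 = π(0.248⁴ − 0.176⁴)/32 = 2.772×10^-4 m⁴.
τ_max = T·r/J = 14390 × 0.124 / 2.772×10^-4 = 6.437×10^6 Pa.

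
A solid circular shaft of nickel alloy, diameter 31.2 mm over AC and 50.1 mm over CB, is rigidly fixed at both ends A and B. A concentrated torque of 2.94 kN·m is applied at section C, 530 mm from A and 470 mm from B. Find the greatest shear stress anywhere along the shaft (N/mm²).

105 N/mm²

Compatibility: T_A·a/J_AC = T_B·b/J_CB with T_A + T_B = T₀.
J_AC = 9.30×10^-8 m⁴, J_CB = 6.19×10^-7 m⁴, so T_A = T₀·(J_AC/a)/((J_AC/a)+(J_CB/b)) = 346.0 N·m, T_B = 2594 N·m.
τ in each portion: τ_AC = 5.80×10^7 Pa, τ_CB = 1.05×10^8 Pa; maximum is in CB.
τ_max = T_CB·r/J = 2594·0.0250/6.19×10^-7 = 1.051×10^8 Pa.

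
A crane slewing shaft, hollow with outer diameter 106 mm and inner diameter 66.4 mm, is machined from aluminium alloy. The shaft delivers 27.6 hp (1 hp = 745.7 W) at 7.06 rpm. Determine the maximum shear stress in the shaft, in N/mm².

141 N/mm²

ω = 2π·7.06/60 = 0.7393 rad/s, so T = P/ω = 27.6×745.7 / 0.7393 = 27840 N·m.
J = π(d_o⁴ − d_i⁴)/32 = π(0.106⁴ − 0.0664⁴)/32 = 1.049×10^-5 m⁴.
τ_max = T·r/J = 27840 × 0.0530 / 1.049×10^-5 = 1.407×10^8 Pa.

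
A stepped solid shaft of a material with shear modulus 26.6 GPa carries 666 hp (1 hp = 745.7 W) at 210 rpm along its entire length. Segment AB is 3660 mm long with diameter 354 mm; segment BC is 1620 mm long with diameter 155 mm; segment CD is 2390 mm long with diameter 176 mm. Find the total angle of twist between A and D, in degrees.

2.74°

ω = 2π·210/60 = 21.99 rad/s, so T = P/ω = 666×745.7 / 21.99 = 22580 N·m.
J_AB = π(0.354)⁴/32 = 1.54×10^-3 m⁴; J_BC = π(0.155)⁴/32 = 5.67×10^-5 m⁴; J_CD = π(0.176)⁴/32 = 9.42×10^-5 m⁴.
θ = (T/G)·Σ L_i/J_i = (22580/26.6×10⁹)·(3.66/1.54×10^-3 + 1.62/5.67×10^-5 + 2.39/9.42×10^-5) = 0.04783 rad.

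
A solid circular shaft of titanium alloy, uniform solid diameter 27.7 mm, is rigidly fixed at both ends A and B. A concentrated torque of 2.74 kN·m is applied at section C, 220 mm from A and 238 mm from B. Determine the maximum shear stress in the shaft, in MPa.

With uniform GJ and both ends fixed, compatibility θ_AC = θ_CB gives T_A·a = T_B·b, together with T_A + T_B = T₀.
T_A = T₀·b/(a+b) = 2740·238/458.0 = 1424 N·m; T_B = 1316 N·m.
τ in each portion: τ_AC = 3.41×10^8 Pa, τ_CB = 3.15×10^8 Pa; maximum is in AC.
τ_max = T_AC·r/J = 1424·0.0138/5.78×10^-8 = 3.412×10^8 Pa.

341 MPa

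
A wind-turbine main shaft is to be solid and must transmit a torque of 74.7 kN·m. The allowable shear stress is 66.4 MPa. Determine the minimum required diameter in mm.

For a solid shaft τ_max = 16T/(πd³), so d = (16T/(π τ_allow))^(1/3) = (16·74700/(π·6.64×10^7))^(1/3) = 0.1789 m.

179 mm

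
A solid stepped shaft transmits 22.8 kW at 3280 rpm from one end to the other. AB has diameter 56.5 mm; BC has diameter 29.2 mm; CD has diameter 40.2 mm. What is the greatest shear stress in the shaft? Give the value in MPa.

ω = 2π·3280/60 = 343.5 rad/s, so T = P/ω = 22.8×10³ / 343.5 = 66.38 N·m.
Under the same torque, τ_max = 16T/(πd³) is largest where d is smallest — segment BC (d = 29.2 mm).
τ_max = 16·66.38/(π·(0.0292)³) = 1.358×10^7 Pa.

13.6 MPa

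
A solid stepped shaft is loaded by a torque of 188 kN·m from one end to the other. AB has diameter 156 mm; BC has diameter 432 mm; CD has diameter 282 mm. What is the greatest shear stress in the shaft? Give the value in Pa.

Under the same torque, τ_max = 16T/(πd³) is largest where d is smallest — segment AB (d = 156 mm).
τ_max = 16·188000/(π·(0.156)³) = 2.522×10^8 Pa.

2.52e8 Pa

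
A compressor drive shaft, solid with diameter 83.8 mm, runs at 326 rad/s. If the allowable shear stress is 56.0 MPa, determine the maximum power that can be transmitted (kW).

J = πd⁴/32 = π(0.0838)⁴/32 = 4.841×10^-6 m⁴.
T_max = τ_allow·J/r = 5.60×10^7 × 4.841×10^-6 / 0.0419 = 6471 N·m.
ω = 326 rad/s, so P_max = T_max·ω = 2.109×10^6 W.

2110 kW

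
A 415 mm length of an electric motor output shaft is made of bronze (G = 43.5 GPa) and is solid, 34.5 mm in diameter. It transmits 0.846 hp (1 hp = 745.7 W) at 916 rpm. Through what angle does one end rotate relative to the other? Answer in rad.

ω = 2π·916/60 = 95.92 rad/s, so T = P/ω = 0.846×745.7 / 95.92 = 6.577 N·m.
J = πd⁴/32 = π(0.0345)⁴/32 = 1.391×10^-7 m⁴.
θ = T·L/(G·J) = 6.577 × 0.415 / (43.5×10⁹ × 1.391×10^-7) = 4.511×10^-4 rad.

4.51e-4 rad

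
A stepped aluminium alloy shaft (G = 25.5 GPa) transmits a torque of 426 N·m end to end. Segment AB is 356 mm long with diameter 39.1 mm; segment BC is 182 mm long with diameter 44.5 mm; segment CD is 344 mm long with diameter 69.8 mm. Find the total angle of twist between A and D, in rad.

0.0363 rad

J_AB = π(0.0391)⁴/32 = 2.29×10^-7 m⁴; J_BC = π(0.0445)⁴/32 = 3.85×10^-7 m⁴; J_CD = π(0.0698)⁴/32 = 2.33×10^-6 m⁴.
θ = (T/G)·Σ L_i/J_i = (426.0/25.5×10⁹)·(0.356/2.29×10^-7 + 0.182/3.85×10^-7 + 0.344/2.33×10^-6) = 0.03628 rad.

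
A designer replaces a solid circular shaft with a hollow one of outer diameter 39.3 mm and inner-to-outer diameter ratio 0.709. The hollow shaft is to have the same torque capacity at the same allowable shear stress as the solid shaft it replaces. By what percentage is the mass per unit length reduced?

39.6 %

Equal τ_max and T ⇒ the solid shaft needs d_s³ = d_o³(1−k⁴), so d_s = 39.3·(1−0.709⁴)^(1/3) = 35.66 mm.
Area ratio A_h/A_s = d_o²(1−k²)/d_s² = (1−k²)/(1−k⁴)^(2/3) = 0.6039.
Mass saving = 1 − 0.6039 = 39.6 %.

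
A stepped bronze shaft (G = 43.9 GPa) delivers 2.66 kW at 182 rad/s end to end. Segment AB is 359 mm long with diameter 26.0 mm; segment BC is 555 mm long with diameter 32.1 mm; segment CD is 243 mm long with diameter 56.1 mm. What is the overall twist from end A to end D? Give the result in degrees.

0.259°

ω = 182 rad/s, so T = P/ω = 2.66×10³ / 182.0 = 14.62 N·m.
J_AB = π(0.0260)⁴/32 = 4.49×10^-8 m⁴; J_BC = π(0.0321)⁴/32 = 1.04×10^-7 m⁴; J_CD = π(0.0561)⁴/32 = 9.72×10^-7 m⁴.
θ = (T/G)·Σ L_i/J_i = (14.62/43.9×10⁹)·(0.359/4.49×10^-8 + 0.555/1.04×10^-7 + 0.243/9.72×10^-7) = 4.520×10^-3 rad.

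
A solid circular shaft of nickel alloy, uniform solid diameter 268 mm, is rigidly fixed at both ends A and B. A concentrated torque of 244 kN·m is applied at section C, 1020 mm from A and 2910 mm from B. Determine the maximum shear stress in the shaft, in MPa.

47.8 MPa

With uniform GJ and both ends fixed, compatibility θ_AC = θ_CB gives T_A·a = T_B·b, together with T_A + T_B = T₀.
T_A = T₀·b/(a+b) = 244000·2910/3930 = 180700 N·m; T_B = 63330 N·m.
τ in each portion: τ_AC = 4.78×10^7 Pa, τ_CB = 1.68×10^7 Pa; maximum is in AC.
τ_max = T_AC·r/J = 180700·0.134/5.06×10^-4 = 4.780×10^7 Pa.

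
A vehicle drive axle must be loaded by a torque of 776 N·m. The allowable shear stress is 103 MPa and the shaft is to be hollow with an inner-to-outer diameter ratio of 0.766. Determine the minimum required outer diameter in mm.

38.8 mm

For a hollow shaft with d_i/d_o = 0.766: τ_max = 16T/(π d_o³ (1−k⁴)), so d_o = [16T/(π τ_allow (1−k⁴))]^(1/3) = [16·776.0/(π·1.03×10^8·0.6557)]^(1/3) = 0.03882 m.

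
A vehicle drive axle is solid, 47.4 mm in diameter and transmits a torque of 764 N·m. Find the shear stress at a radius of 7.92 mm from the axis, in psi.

1770 psi

J = πd⁴/32 = π(0.0474)⁴/32 = 4.956×10^-7 m⁴.
Shear stress varies linearly with radius: τ = T·r/J = 764.0 × 0.00792 / 4.956×10^-7 = 1.221×10^7 Pa.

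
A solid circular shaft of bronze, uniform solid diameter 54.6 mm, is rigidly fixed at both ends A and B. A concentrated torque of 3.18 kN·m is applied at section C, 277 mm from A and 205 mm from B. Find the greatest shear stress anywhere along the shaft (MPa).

57.2 MPa

With uniform GJ and both ends fixed, compatibility θ_AC = θ_CB gives T_A·a = T_B·b, together with T_A + T_B = T₀.
T_A = T₀·b/(a+b) = 3180·205/482.0 = 1352 N·m; T_B = 1828 N·m.
τ in each portion: τ_AC = 4.23×10^7 Pa, τ_CB = 5.72×10^7 Pa; maximum is in CB.
τ_max = T_CB·r/J = 1828·0.0273/8.73×10^-7 = 5.718×10^7 Pa.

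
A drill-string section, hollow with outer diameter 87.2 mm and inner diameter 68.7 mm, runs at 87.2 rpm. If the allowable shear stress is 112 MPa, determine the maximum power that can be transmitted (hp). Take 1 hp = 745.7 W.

110 hp

J = π(d_o⁴ − d_i⁴)/32 = π(0.0872⁴ − 0.0687⁴)/32 = 3.489×10^-6 m⁴.
T_max = τ_allow·J/r = 1.12×10^8 × 3.489×10^-6 / 0.0436 = 8964 N·m.
ω = 2π·87.2/60 = 9.132 rad/s, so P_max = T_max·ω = 8.185×10^4 W.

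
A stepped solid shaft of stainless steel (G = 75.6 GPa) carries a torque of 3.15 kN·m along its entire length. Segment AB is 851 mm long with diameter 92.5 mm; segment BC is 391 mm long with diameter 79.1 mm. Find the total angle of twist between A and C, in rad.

J_AB = π(0.0925)⁴/32 = 7.19×10^-6 m⁴; J_BC = π(0.0791)⁴/32 = 3.84×10^-6 m⁴.
θ = (T/G)·Σ L_i/J_i = (3150/75.6×10⁹)·(0.851/7.19×10^-6 + 0.391/3.84×10^-6) = 9.172×10^-3 rad.

0.00917 rad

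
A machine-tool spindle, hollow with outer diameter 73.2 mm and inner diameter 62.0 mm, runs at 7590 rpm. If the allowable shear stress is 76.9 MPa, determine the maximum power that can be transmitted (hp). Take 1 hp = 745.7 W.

J = π(d_o⁴ − d_i⁴)/32 = π(0.0732⁴ − 0.0620⁴)/32 = 1.368×10^-6 m⁴.
T_max = τ_allow·J/r = 7.69×10^7 × 1.368×10^-6 / 0.0366 = 2874 N·m.
ω = 2π·7590/60 = 794.8 rad/s, so P_max = T_max·ω = 2.285×10^6 W.

3060 hp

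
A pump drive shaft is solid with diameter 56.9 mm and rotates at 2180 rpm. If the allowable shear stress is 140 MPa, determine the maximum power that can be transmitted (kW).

J = πd⁴/32 = π(0.0569)⁴/32 = 1.029×10^-6 m⁴.
T_max = τ_allow·J/r = 1.40×10^8 × 1.029×10^-6 / 0.0284 = 5064 N·m.
ω = 2π·2180/60 = 228.3 rad/s, so P_max = T_max·ω = 1.156×10^6 W.

1160 kW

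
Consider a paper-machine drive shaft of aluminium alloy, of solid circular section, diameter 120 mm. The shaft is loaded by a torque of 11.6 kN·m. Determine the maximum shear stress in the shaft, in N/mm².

J = πd⁴/32 = π(0.120)⁴/32 = 2.036×10^-5 m⁴.
τ_max = T·r/J = 11600 × 0.0600 / 2.036×10^-5 = 3.419×10^7 Pa.

34.2 N/mm²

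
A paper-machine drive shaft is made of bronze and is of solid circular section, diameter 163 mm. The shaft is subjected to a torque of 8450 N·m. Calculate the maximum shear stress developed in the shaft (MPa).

J = πd⁴/32 = π(0.163)⁴/32 = 6.930×10^-5 m⁴.
τ_max = T·r/J = 8450 × 0.0815 / 6.930×10^-5 = 9.937×10^6 Pa.

9.94 MPa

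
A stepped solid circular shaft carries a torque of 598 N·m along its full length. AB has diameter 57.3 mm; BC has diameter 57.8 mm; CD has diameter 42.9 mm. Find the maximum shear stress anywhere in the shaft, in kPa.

Under the same torque, τ_max = 16T/(πd³) is largest where d is smallest — segment CD (d = 42.9 mm).
τ_max = 16·598.0/(π·(0.0429)³) = 3.857×10^7 Pa.

38600 kPa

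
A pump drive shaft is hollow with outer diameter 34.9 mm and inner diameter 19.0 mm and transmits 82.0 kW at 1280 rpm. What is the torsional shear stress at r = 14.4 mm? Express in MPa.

66.3 MPa

ω = 2π·1280/60 = 134.0 rad/s, so T = P/ω = 82.0×10³ / 134.0 = 611.8 N·m.
J = π(d_o⁴ − d_i⁴)/32 = π(0.0349⁴ − 0.0190⁴)/32 = 1.329×10^-7 m⁴.
Shear stress varies linearly with radius: τ = T·r/J = 611.8 × 0.0144 / 1.329×10^-7 = 6.631×10^7 Pa.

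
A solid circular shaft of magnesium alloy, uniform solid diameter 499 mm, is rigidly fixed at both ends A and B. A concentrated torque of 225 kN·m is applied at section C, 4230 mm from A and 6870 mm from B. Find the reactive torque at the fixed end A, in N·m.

139000 N·m

With uniform GJ and both ends fixed, compatibility θ_AC = θ_CB gives T_A·a = T_B·b, together with T_A + T_B = T₀.
T_A = T₀·b/(a+b) = 225000·6870/11100 = 139300 N·m; T_B = 85740 N·m.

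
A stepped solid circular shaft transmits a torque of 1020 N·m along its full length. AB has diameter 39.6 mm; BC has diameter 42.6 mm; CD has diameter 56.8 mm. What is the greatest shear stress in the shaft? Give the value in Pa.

8.37e7 Pa

Under the same torque, τ_max = 16T/(πd³) is largest where d is smallest — segment AB (d = 39.6 mm).
τ_max = 16·1020/(π·(0.0396)³) = 8.365×10^7 Pa.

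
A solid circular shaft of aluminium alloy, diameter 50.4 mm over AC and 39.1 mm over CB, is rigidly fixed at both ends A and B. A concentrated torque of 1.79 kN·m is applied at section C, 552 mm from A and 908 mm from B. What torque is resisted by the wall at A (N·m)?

1470 N·m

Compatibility: T_A·a/J_AC = T_B·b/J_CB with T_A + T_B = T₀.
J_AC = 6.33×10^-7 m⁴, J_CB = 2.29×10^-7 m⁴, so T_A = T₀·(J_AC/a)/((J_AC/a)+(J_CB/b)) = 1467 N·m, T_B = 323.0 N·m.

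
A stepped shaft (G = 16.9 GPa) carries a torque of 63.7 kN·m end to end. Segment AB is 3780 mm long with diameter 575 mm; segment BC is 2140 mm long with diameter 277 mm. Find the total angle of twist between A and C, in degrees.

J_AB = π(0.575)⁴/32 = 0.0107 m⁴; J_BC = π(0.277)⁴/32 = 5.78×10^-4 m⁴.
θ = (T/G)·Σ L_i/J_i = (63700/16.9×10⁹)·(3.78/0.0107 + 2.14/5.78×10^-4) = 0.01528 rad.

0.876°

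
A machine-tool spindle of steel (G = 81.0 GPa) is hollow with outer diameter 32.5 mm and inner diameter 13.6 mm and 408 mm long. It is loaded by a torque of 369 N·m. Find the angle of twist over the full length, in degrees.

1.00°

J = π(d_o⁴ − d_i⁴)/32 = π(0.0325⁴ − 0.0136⁴)/32 = 1.062×10^-7 m⁴.
θ = T·L/(G·J) = 369.0 × 0.408 / (81.0×10⁹ × 1.062×10^-7) = 0.01751 rad.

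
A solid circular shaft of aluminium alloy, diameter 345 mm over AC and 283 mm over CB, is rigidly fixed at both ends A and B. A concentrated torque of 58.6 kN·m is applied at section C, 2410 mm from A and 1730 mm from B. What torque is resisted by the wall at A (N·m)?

35900 N·m

Compatibility: T_A·a/J_AC = T_B·b/J_CB with T_A + T_B = T₀.
J_AC = 1.39×10^-3 m⁴, J_CB = 6.30×10^-4 m⁴, so T_A = T₀·(J_AC/a)/((J_AC/a)+(J_CB/b)) = 35930 N·m, T_B = 22670 N·m.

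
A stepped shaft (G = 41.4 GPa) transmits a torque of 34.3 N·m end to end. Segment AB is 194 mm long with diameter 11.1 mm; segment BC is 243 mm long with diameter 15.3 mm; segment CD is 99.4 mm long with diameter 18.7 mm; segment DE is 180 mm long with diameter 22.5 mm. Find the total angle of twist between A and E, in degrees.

J_AB = π(0.0111)⁴/32 = 1.49×10^-9 m⁴; J_BC = π(0.0153)⁴/32 = 5.38×10^-9 m⁴; J_CD = π(0.0187)⁴/32 = 1.20×10^-8 m⁴; J_DE = π(0.0225)⁴/32 = 2.52×10^-8 m⁴.
θ = (T/G)·Σ L_i/J_i = (34.30/41.4×10⁹)·(0.194/1.49×10^-9 + 0.243/5.38×10^-9 + 0.0994/1.20×10^-8 + 0.180/2.52×10^-8) = 0.1581 rad.

9.06°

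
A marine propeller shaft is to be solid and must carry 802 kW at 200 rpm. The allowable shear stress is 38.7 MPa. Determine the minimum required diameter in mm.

171 mm

ω = 2π·200/60 = 20.94 rad/s, so T = P/ω = 802×10³ / 20.94 = 38290 N·m.
For a solid shaft τ_max = 16T/(πd³), so d = (16T/(π τ_allow))^(1/3) = (16·38290/(π·3.87×10^7))^(1/3) = 0.1714 m.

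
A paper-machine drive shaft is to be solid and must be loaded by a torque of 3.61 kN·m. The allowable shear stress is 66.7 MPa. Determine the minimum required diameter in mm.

For a solid shaft τ_max = 16T/(πd³), so d = (16T/(π τ_allow))^(1/3) = (16·3610/(π·6.67×10^7))^(1/3) = 0.06508 m.

65.1 mm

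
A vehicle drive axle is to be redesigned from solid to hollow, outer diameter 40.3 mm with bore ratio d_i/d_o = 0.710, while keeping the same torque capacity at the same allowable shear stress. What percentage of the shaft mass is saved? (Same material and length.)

39.7 %

Equal τ_max and T ⇒ the solid shaft needs d_s³ = d_o³(1−k⁴), so d_s = 40.3·(1−0.710⁴)^(1/3) = 36.55 mm.
Area ratio A_h/A_s = d_o²(1−k²)/d_s² = (1−k²)/(1−k⁴)^(2/3) = 0.6029.
Mass saving = 1 − 0.6029 = 39.7 %.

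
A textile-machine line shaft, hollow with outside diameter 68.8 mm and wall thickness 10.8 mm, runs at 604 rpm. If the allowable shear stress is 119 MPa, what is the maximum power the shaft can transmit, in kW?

375 kW

J = π(d_o⁴ − d_i⁴)/32 = π(0.0688⁴ − 0.0472⁴)/32 = 1.712×10^-6 m⁴.
T_max = τ_allow·J/r = 1.19×10^8 × 1.712×10^-6 / 0.0344 = 5924 N·m.
ω = 2π·604/60 = 63.25 rad/s, so P_max = T_max·ω = 3.747×10^5 W.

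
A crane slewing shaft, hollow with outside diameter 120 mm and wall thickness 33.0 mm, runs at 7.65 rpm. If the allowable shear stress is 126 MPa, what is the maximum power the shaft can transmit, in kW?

J = π(d_o⁴ − d_i⁴)/32 = π(0.120⁴ − 0.0540⁴)/32 = 1.952×10^-5 m⁴.
T_max = τ_allow·J/r = 1.26×10^8 × 1.952×10^-5 / 0.0600 = 41000 N·m.
ω = 2π·7.65/60 = 0.8011 rad/s, so P_max = T_max·ω = 3.284×10^4 W.

32.8 kW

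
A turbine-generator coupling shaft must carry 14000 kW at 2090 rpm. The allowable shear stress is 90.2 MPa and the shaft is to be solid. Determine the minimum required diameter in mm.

153 mm

ω = 2π·2090/60 = 218.9 rad/s, so T = P/ω = 14000×10³ / 218.9 = 63970 N·m.
For a solid shaft τ_max = 16T/(πd³), so d = (16T/(π τ_allow))^(1/3) = (16·63970/(π·9.02×10^7))^(1/3) = 0.1534 m.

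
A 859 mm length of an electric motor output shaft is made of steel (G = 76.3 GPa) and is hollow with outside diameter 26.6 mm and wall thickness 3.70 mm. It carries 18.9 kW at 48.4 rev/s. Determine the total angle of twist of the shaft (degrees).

ω = 2π·48.4 = 304.1 rad/s, so T = P/ω = 18.9×10³ / 304.1 = 62.15 N·m.
J = π(d_o⁴ − d_i⁴)/32 = π(0.0266⁴ − 0.0192⁴)/32 = 3.581×10^-8 m⁴.
θ = T·L/(G·J) = 62.15 × 0.859 / (76.3×10⁹ × 3.581×10^-8) = 0.01954 rad.

1.12°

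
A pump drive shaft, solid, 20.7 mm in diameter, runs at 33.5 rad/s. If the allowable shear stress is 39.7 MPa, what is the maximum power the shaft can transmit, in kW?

J = πd⁴/32 = π(0.0207)⁴/32 = 1.803×10^-8 m⁴.
T_max = τ_allow·J/r = 3.97×10^7 × 1.803×10^-8 / 0.0103 = 69.14 N·m.
ω = 33.5 rad/s, so P_max = T_max·ω = 2316 W.

2.32 kW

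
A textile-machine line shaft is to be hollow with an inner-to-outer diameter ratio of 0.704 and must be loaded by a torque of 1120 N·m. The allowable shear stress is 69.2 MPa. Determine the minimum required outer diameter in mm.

For a hollow shaft with d_i/d_o = 0.704: τ_max = 16T/(π d_o³ (1−k⁴)), so d_o = [16T/(π τ_allow (1−k⁴))]^(1/3) = [16·1120/(π·6.92×10^7·0.7544)]^(1/3) = 0.04781 m.

47.8 mm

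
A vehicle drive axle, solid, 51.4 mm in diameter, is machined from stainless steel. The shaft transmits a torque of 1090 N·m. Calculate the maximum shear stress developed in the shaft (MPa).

40.9 MPa

J = πd⁴/32 = π(0.0514)⁴/32 = 6.853×10^-7 m⁴.
τ_max = T·r/J = 1090 × 0.0257 / 6.853×10^-7 = 4.088×10^7 Pa.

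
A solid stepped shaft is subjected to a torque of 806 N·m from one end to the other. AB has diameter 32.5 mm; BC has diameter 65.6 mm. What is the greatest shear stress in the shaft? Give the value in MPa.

120 MPa

Under the same torque, τ_max = 16T/(πd³) is largest where d is smallest — segment AB (d = 32.5 mm).
τ_max = 16·806.0/(π·(0.0325)³) = 1.196×10^8 Pa.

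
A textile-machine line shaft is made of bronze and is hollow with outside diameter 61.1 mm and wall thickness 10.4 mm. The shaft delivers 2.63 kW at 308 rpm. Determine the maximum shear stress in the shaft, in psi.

326 psi

ω = 2π·308/60 = 32.25 rad/s, so T = P/ω = 2.63×10³ / 32.25 = 81.54 N·m.
J = π(d_o⁴ − d_i⁴)/32 = π(0.0611⁴ − 0.0403⁴)/32 = 1.109×10^-6 m⁴.
τ_max = T·r/J = 81.54 × 0.0306 / 1.109×10^-6 = 2.246×10^6 Pa.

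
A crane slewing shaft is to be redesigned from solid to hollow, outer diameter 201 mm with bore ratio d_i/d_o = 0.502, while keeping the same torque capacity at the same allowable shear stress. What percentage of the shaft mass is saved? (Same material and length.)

21.9 %

Equal τ_max and T ⇒ the solid shaft needs d_s³ = d_o³(1−k⁴), so d_s = 201·(1−0.502⁴)^(1/3) = 196.7 mm.
Area ratio A_h/A_s = d_o²(1−k²)/d_s² = (1−k²)/(1−k⁴)^(2/3) = 0.7814.
Mass saving = 1 − 0.7814 = 21.9 %.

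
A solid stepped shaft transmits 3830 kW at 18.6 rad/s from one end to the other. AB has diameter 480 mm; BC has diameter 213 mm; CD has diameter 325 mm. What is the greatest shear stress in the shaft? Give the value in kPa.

ω = 18.6 rad/s, so T = P/ω = 3830×10³ / 18.60 = 205900 N·m.
Under the same torque, τ_max = 16T/(πd³) is largest where d is smallest — segment BC (d = 213 mm).
τ_max = 16·205900/(π·(0.213)³) = 1.085×10^8 Pa.

109000 kPa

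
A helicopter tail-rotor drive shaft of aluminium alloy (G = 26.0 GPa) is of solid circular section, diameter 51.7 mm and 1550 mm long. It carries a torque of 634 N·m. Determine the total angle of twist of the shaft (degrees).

J = πd⁴/32 = π(0.0517)⁴/32 = 7.014×10^-7 m⁴.
θ = T·L/(G·J) = 634.0 × 1.55 / (26.0×10⁹ × 7.014×10^-7) = 0.05389 rad.

3.09°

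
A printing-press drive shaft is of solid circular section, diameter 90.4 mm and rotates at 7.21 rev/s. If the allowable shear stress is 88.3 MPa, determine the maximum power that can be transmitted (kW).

J = πd⁴/32 = π(0.0904)⁴/32 = 6.557×10^-6 m⁴.
T_max = τ_allow·J/r = 8.83×10^7 × 6.557×10^-6 / 0.0452 = 12810 N·m.
ω = 2π·7.21 = 45.30 rad/s, so P_max = T_max·ω = 5.802×10^5 W.

580 kW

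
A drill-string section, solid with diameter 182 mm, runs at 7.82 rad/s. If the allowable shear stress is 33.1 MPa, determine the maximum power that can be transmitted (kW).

306 kW

J = πd⁴/32 = π(0.182)⁴/32 = 1.077×10^-4 m⁴.
T_max = τ_allow·J/r = 3.31×10^7 × 1.077×10^-4 / 0.0910 = 39180 N·m.
ω = 7.82 rad/s, so P_max = T_max·ω = 3.064×10^5 W.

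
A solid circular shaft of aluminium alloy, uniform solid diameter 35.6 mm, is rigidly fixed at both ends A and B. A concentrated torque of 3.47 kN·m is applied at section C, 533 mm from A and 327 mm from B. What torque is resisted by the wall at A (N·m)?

With uniform GJ and both ends fixed, compatibility θ_AC = θ_CB gives T_A·a = T_B·b, together with T_A + T_B = T₀.
T_A = T₀·b/(a+b) = 3470·327/860.0 = 1319 N·m; T_B = 2151 N·m.

1320 N·m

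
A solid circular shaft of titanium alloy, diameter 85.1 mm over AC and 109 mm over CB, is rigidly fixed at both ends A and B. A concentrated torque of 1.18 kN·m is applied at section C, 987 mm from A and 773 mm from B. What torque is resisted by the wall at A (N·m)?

266 N·m

Compatibility: T_A·a/J_AC = T_B·b/J_CB with T_A + T_B = T₀.
J_AC = 5.15×10^-6 m⁴, J_CB = 1.39×10^-5 m⁴, so T_A = T₀·(J_AC/a)/((J_AC/a)+(J_CB/b)) = 266.0 N·m, T_B = 914.0 N·m.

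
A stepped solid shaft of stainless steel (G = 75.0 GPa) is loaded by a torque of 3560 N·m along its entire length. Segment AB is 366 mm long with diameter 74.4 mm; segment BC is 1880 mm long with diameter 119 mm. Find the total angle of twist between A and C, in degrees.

J_AB = π(0.0744)⁴/32 = 3.01×10^-6 m⁴; J_BC = π(0.119)⁴/32 = 1.97×10^-5 m⁴.
θ = (T/G)·Σ L_i/J_i = (3560/75.0×10⁹)·(0.366/3.01×10^-6 + 1.88/1.97×10^-5) = 0.01031 rad.

0.591°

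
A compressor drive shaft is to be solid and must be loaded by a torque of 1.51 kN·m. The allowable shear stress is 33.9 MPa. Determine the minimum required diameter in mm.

61.0 mm

For a solid shaft τ_max = 16T/(πd³), so d = (16T/(π τ_allow))^(1/3) = (16·1510/(π·3.39×10^7))^(1/3) = 0.06099 m.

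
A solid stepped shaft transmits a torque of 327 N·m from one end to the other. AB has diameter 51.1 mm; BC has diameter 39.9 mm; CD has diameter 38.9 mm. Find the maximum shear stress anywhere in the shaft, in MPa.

28.3 MPa

Under the same torque, τ_max = 16T/(πd³) is largest where d is smallest — segment CD (d = 38.9 mm).
τ_max = 16·327.0/(π·(0.0389)³) = 2.829×10^7 Pa.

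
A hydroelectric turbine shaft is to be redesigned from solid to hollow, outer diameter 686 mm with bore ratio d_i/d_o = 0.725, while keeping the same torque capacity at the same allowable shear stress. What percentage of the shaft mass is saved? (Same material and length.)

Equal τ_max and T ⇒ the solid shaft needs d_s³ = d_o³(1−k⁴), so d_s = 686·(1−0.725⁴)^(1/3) = 615.9 mm.
Area ratio A_h/A_s = d_o²(1−k²)/d_s² = (1−k²)/(1−k⁴)^(2/3) = 0.5885.
Mass saving = 1 − 0.5885 = 41.2 %.

41.2 %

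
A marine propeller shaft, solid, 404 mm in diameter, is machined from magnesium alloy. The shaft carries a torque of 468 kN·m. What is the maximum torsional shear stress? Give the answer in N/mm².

J = πd⁴/32 = π(0.404)⁴/32 = 2.615×10^-3 m⁴.
τ_max = T·r/J = 468000 × 0.202 / 2.615×10^-3 = 3.615×10^7 Pa.

36.1 N/mm²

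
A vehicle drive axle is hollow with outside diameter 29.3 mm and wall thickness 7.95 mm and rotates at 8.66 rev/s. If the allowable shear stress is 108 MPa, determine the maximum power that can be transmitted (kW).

27.8 kW

J = π(d_o⁴ − d_i⁴)/32 = π(0.0293⁴ − 0.0134⁴)/32 = 6.919×10^-8 m⁴.
T_max = τ_allow·J/r = 1.08×10^8 × 6.919×10^-8 / 0.0146 = 510.1 N·m.
ω = 2π·8.66 = 54.41 rad/s, so P_max = T_max·ω = 2.775×10^4 W.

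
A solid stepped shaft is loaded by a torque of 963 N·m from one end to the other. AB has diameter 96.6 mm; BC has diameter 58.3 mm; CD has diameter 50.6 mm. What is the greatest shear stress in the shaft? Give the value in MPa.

37.9 MPa

Under the same torque, τ_max = 16T/(πd³) is largest where d is smallest — segment CD (d = 50.6 mm).
τ_max = 16·963.0/(π·(0.0506)³) = 3.786×10^7 Pa.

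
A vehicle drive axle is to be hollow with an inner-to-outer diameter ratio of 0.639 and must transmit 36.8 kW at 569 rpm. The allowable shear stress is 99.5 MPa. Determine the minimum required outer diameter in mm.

ω = 2π·569/60 = 59.59 rad/s, so T = P/ω = 36.8×10³ / 59.59 = 617.6 N·m.
For a hollow shaft with d_i/d_o = 0.639: τ_max = 16T/(π d_o³ (1−k⁴)), so d_o = [16T/(π τ_allow (1−k⁴))]^(1/3) = [16·617.6/(π·9.95×10^7·0.8333)]^(1/3) = 0.03360 m.

33.6 mm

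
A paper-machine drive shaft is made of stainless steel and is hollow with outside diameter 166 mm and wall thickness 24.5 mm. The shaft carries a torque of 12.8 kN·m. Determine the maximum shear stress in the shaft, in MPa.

J = π(d_o⁴ − d_i⁴)/32 = π(0.166⁴ − 0.117⁴)/32 = 5.615×10^-5 m⁴.
τ_max = T·r/J = 12800 × 0.0830 / 5.615×10^-5 = 1.892×10^7 Pa.

18.9 MPa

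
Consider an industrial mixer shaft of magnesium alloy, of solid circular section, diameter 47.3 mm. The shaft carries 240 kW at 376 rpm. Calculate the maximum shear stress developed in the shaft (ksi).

ω = 2π·376/60 = 39.37 rad/s, so T = P/ω = 240×10³ / 39.37 = 6095 N·m.
J = πd⁴/32 = π(0.0473)⁴/32 = 4.914×10^-7 m⁴.
τ_max = T·r/J = 6095 × 0.0236 / 4.914×10^-7 = 2.933×10^8 Pa.

42.5 ksi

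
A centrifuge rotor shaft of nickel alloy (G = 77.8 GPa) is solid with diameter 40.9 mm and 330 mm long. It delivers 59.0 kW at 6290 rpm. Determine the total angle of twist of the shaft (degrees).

0.0792°

ω = 2π·6290/60 = 658.7 rad/s, so T = P/ω = 59.0×10³ / 658.7 = 89.57 N·m.
J = πd⁴/32 = π(0.0409)⁴/32 = 2.747×10^-7 m⁴.
θ = T·L/(G·J) = 89.57 × 0.330 / (77.8×10⁹ × 2.747×10^-7) = 1.383×10^-3 rad.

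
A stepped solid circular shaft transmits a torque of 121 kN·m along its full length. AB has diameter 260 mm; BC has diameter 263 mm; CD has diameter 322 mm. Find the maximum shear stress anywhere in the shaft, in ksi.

Under the same torque, τ_max = 16T/(πd³) is largest where d is smallest — segment AB (d = 260 mm).
τ_max = 16·121000/(π·(0.260)³) = 3.506×10^7 Pa.

5.09 ksi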